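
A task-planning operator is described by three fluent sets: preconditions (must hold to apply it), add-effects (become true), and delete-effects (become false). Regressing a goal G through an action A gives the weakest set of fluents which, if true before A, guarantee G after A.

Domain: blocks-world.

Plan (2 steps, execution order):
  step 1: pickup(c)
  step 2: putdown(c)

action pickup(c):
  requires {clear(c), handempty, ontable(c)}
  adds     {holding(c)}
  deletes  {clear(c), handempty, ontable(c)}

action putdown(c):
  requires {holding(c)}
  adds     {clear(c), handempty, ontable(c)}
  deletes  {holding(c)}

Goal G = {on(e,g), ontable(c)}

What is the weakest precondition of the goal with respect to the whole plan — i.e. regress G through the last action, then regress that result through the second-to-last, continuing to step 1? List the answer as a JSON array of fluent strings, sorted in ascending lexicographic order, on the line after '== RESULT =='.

Work backward from the goal:
  through step 2 (putdown(c)): drop {ontable(c)}, keep {on(e,g)}, require {holding(c)}
    → {holding(c), on(e,g)}
  through step 1 (pickup(c)): drop {holding(c)}, keep {on(e,g)}, require {clear(c), handempty, ontable(c)}
    → {clear(c), handempty, on(e,g), ontable(c)}

== RESULT ==
["clear(c)", "handempty", "on(e,g)", "ontable(c)"]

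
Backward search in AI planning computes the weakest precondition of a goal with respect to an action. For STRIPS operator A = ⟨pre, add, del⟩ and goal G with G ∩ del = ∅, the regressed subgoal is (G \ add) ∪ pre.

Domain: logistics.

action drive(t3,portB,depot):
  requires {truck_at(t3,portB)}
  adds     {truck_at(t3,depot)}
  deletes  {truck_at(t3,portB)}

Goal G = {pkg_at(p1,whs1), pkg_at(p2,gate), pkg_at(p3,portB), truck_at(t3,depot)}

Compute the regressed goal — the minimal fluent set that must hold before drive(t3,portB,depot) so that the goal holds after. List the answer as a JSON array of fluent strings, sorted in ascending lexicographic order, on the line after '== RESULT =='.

Compute (G \ add) ∪ pre:
  G ∩ del = {}  (empty — regression defined)
  G \ add = {pkg_at(p1,whs1), pkg_at(p2,gate), pkg_at(p3,portB), truck_at(t3,depot)} \ {truck_at(t3,depot)} = {pkg_at(p1,whs1), pkg_at(p2,gate), pkg_at(p3,portB)}
  ∪ pre   = {pkg_at(p1,whs1), pkg_at(p2,gate), pkg_at(p3,portB)} ∪ {truck_at(t3,portB)}
          = {pkg_at(p1,whs1), pkg_at(p2,gate), pkg_at(p3,portB), truck_at(t3,portB)}

== RESULT ==
["pkg_at(p1,whs1)", "pkg_at(p2,gate)", "pkg_at(p3,portB)", "truck_at(t3,portB)"]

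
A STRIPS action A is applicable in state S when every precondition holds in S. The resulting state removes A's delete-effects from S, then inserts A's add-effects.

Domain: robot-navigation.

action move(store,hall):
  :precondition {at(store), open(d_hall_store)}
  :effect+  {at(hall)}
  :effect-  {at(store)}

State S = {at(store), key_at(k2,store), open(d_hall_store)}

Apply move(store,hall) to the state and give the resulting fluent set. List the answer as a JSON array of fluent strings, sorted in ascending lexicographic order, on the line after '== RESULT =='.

Compute (S \ del) ∪ add:
  pre ⊆ S: {at(store), open(d_hall_store)} ⊆ S  — applicable
  S \ del = {key_at(k2,store), open(d_hall_store)}
  ∪ add   = {at(hall), key_at(k2,store), open(d_hall_store)}

== RESULT ==
["at(hall)", "key_at(k2,store)", "open(d_hall_store)"]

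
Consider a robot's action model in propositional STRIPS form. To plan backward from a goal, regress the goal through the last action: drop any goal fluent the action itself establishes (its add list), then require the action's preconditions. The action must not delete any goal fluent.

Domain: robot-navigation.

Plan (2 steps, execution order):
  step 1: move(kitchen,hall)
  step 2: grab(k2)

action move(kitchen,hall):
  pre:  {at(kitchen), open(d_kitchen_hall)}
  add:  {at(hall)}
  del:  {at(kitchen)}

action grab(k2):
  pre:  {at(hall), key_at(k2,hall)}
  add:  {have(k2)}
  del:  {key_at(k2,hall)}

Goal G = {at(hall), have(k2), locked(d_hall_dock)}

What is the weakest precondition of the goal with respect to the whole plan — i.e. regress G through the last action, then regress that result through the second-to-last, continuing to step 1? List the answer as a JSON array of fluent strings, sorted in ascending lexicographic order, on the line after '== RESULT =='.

Work backward from the goal:
  through step 2 (grab(k2)): drop {have(k2)}, keep {at(hall), locked(d_hall_dock)}, require {at(hall), key_at(k2,hall)}
    → {at(hall), key_at(k2,hall), locked(d_hall_dock)}
  through step 1 (move(kitchen,hall)): drop {at(hall)}, keep {key_at(k2,hall), locked(d_hall_dock)}, require {at(kitchen), open(d_kitchen_hall)}
    → {at(kitchen), key_at(k2,hall), locked(d_hall_dock), open(d_kitchen_hall)}

== RESULT ==
["at(kitchen)", "key_at(k2,hall)", "locked(d_hall_dock)", "open(d_kitchen_hall)"]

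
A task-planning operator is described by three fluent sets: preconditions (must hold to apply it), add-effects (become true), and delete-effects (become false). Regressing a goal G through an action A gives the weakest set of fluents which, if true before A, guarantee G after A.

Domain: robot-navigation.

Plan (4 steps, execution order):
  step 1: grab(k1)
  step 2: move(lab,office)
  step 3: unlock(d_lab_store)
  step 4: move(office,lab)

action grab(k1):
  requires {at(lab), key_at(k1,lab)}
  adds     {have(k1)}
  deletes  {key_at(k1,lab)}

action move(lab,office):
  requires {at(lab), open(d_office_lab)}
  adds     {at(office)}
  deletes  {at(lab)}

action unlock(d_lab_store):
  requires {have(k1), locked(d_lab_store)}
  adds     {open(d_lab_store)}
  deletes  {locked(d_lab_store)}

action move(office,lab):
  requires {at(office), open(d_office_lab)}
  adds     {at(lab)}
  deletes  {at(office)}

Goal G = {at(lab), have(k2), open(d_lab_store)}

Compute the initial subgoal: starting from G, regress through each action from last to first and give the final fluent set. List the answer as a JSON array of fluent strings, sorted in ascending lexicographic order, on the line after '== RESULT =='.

Work backward from the goal:
  through step 4 (move(office,lab)): drop {at(lab)}, keep {have(k2), open(d_lab_store)}, require {at(office), open(d_office_lab)}
    → {at(office), have(k2), open(d_lab_store), open(d_office_lab)}
  through step 3 (unlock(d_lab_store)): drop {open(d_lab_store)}, keep {at(office), have(k2), open(d_office_lab)}, require {have(k1), locked(d_lab_store)}
    → {at(office), have(k1), have(k2), locked(d_lab_store), open(d_office_lab)}
  through step 2 (move(lab,office)): drop {at(office)}, keep {have(k1), have(k2), locked(d_lab_store), open(d_office_lab)}, require {at(lab), open(d_office_lab)}
    → {at(lab), have(k1), have(k2), locked(d_lab_store), open(d_office_lab)}
  through step 1 (grab(k1)): drop {have(k1)}, keep {at(lab), have(k2), locked(d_lab_store), open(d_office_lab)}, require {at(lab), key_at(k1,lab)}
    → {at(lab), have(k2), key_at(k1,lab), locked(d_lab_store), open(d_office_lab)}

== RESULT ==
["at(lab)", "have(k2)", "key_at(k1,lab)", "locked(d_lab_store)", "open(d_office_lab)"]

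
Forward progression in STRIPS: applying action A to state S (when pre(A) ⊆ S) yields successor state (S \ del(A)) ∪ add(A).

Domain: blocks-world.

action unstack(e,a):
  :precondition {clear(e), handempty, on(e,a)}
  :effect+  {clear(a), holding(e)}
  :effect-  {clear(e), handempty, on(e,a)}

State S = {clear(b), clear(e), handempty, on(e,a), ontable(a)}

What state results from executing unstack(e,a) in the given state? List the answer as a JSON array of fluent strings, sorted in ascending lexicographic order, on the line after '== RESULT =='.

Progress:
  pre ⊆ S: {clear(e), handempty, on(e,a)} ⊆ S  — applicable
  S \ del = {clear(b), ontable(a)}
  ∪ add   = {clear(a), clear(b), holding(e), ontable(a)}

== RESULT ==
["clear(a)", "clear(b)", "holding(e)", "ontable(a)"]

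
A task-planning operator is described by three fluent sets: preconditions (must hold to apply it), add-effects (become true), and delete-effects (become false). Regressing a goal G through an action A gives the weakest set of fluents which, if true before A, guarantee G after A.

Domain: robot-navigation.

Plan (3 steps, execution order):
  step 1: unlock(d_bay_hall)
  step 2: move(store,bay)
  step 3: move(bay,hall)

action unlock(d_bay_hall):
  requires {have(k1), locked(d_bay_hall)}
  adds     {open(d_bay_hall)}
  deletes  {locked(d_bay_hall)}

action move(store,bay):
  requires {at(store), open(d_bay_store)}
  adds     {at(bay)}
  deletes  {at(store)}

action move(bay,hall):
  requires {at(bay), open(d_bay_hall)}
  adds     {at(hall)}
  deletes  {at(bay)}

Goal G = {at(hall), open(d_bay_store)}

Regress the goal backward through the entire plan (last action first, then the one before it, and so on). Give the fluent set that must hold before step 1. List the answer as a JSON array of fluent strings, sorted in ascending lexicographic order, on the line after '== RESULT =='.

Regress step by step:
  through step 3 (move(bay,hall)): drop {at(hall)}, keep {open(d_bay_store)}, require {at(bay), open(d_bay_hall)}
    → {at(bay), open(d_bay_hall), open(d_bay_store)}
  through step 2 (move(store,bay)): drop {at(bay)}, keep {open(d_bay_hall), open(d_bay_store)}, require {at(store), open(d_bay_store)}
    → {at(store), open(d_bay_hall), open(d_bay_store)}
  through step 1 (unlock(d_bay_hall)): drop {open(d_bay_hall)}, keep {at(store), open(d_bay_store)}, require {have(k1), locked(d_bay_hall)}
    → {at(store), have(k1), locked(d_bay_hall), open(d_bay_store)}

== RESULT ==
["at(store)", "have(k1)", "locked(d_bay_hall)", "open(d_bay_store)"]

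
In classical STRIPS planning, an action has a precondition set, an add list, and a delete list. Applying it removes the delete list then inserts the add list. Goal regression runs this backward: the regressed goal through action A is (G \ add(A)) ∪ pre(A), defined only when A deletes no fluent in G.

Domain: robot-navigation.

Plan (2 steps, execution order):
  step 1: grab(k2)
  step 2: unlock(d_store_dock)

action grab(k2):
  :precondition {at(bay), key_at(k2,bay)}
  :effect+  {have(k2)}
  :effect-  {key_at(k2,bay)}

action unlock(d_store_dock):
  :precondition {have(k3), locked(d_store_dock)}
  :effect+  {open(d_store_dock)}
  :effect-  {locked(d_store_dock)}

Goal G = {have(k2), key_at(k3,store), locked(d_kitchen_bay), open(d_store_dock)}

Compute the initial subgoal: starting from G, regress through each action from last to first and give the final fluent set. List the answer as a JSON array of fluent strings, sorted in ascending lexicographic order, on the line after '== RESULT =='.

Work backward from the goal:
  through step 2 (unlock(d_store_dock)): drop {open(d_store_dock)}, keep {have(k2), key_at(k3,store), locked(d_kitchen_bay)}, require {have(k3), locked(d_store_dock)}
    → {have(k2), have(k3), key_at(k3,store), locked(d_kitchen_bay), locked(d_store_dock)}
  through step 1 (grab(k2)): drop {have(k2)}, keep {have(k3), key_at(k3,store), locked(d_kitchen_bay), locked(d_store_dock)}, require {at(bay), key_at(k2,bay)}
    → {at(bay), have(k3), key_at(k2,bay), key_at(k3,store), locked(d_kitchen_bay), locked(d_store_dock)}

== RESULT ==
["at(bay)", "have(k3)", "key_at(k2,bay)", "key_at(k3,store)", "locked(d_kitchen_bay)", "locked(d_store_dock)"]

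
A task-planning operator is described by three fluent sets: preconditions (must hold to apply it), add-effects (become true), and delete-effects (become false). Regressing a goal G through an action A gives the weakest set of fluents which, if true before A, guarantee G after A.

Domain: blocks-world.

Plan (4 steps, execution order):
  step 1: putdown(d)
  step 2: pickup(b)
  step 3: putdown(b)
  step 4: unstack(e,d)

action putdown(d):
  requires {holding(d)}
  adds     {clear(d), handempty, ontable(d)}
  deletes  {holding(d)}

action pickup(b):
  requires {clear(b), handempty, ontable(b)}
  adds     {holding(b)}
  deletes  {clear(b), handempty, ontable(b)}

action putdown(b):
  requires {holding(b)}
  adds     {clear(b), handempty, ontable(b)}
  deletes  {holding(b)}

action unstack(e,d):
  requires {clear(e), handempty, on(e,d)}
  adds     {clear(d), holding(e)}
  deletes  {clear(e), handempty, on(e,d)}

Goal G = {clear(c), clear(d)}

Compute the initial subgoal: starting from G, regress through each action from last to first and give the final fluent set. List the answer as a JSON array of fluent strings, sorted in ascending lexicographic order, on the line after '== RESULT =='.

Regress step by step:
  through step 4 (unstack(e,d)): drop {clear(d)}, keep {clear(c)}, require {clear(e), handempty, on(e,d)}
    → {clear(c), clear(e), handempty, on(e,d)}
  through step 3 (putdown(b)): drop {handempty}, keep {clear(c), clear(e), on(e,d)}, require {holding(b)}
    → {clear(c), clear(e), holding(b), on(e,d)}
  through step 2 (pickup(b)): drop {holding(b)}, keep {clear(c), clear(e), on(e,d)}, require {clear(b), handempty, ontable(b)}
    → {clear(b), clear(c), clear(e), handempty, on(e,d), ontable(b)}
  through step 1 (putdown(d)): drop {handempty}, keep {clear(b), clear(c), clear(e), on(e,d), ontable(b)}, require {holding(d)}
    → {clear(b), clear(c), clear(e), holding(d), on(e,d), ontable(b)}

== RESULT ==
["clear(b)", "clear(c)", "clear(e)", "holding(d)", "on(e,d)", "ontable(b)"]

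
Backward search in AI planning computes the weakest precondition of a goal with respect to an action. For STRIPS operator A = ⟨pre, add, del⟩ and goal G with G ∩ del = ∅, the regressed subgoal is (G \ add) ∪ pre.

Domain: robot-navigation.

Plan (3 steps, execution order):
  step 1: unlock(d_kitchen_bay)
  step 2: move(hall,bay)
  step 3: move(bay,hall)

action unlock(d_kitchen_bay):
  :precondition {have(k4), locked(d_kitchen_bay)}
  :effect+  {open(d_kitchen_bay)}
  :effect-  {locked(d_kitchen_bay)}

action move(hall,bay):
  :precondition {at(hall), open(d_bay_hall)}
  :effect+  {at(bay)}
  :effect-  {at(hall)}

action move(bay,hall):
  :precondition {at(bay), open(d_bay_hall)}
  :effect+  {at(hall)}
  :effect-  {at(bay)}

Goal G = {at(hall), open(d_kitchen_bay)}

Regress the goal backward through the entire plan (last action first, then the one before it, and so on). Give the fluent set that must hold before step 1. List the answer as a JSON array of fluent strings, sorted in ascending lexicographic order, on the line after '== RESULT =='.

Work backward from the goal:
  through step 3 (move(bay,hall)): drop {at(hall)}, keep {open(d_kitchen_bay)}, require {at(bay), open(d_bay_hall)}
    → {at(bay), open(d_bay_hall), open(d_kitchen_bay)}
  through step 2 (move(hall,bay)): drop {at(bay)}, keep {open(d_bay_hall), open(d_kitchen_bay)}, require {at(hall), open(d_bay_hall)}
    → {at(hall), open(d_bay_hall), open(d_kitchen_bay)}
  through step 1 (unlock(d_kitchen_bay)): drop {open(d_kitchen_bay)}, keep {at(hall), open(d_bay_hall)}, require {have(k4), locked(d_kitchen_bay)}
    → {at(hall), have(k4), locked(d_kitchen_bay), open(d_bay_hall)}

== RESULT ==
["at(hall)", "have(k4)", "locked(d_kitchen_bay)", "open(d_bay_hall)"]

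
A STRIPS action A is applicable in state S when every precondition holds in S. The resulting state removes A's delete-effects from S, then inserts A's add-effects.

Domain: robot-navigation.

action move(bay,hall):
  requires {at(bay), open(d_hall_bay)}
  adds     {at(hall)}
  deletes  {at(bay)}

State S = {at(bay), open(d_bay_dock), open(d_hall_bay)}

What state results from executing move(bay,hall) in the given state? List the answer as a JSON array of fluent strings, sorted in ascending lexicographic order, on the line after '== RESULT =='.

Progress:
  pre ⊆ S: {at(bay), open(d_hall_bay)} ⊆ S  — applicable
  S \ del = {open(d_bay_dock), open(d_hall_bay)}
  ∪ add   = {at(hall), open(d_bay_dock), open(d_hall_bay)}

== RESULT ==
["at(hall)", "open(d_bay_dock)", "open(d_hall_bay)"]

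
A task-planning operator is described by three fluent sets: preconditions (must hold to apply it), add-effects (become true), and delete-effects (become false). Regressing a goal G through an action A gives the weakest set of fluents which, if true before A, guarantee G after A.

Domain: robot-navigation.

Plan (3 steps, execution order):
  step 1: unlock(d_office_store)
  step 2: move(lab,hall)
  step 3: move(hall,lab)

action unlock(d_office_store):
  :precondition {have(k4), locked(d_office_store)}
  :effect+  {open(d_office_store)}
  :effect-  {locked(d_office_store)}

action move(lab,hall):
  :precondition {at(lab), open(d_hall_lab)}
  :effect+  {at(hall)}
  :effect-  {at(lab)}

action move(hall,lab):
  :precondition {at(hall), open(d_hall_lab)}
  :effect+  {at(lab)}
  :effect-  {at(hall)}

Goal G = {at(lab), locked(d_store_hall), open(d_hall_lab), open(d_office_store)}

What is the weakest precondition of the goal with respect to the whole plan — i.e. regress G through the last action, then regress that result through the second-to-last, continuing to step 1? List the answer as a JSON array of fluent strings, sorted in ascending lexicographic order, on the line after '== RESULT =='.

Regress step by step:
  through step 3 (move(hall,lab)): drop {at(lab)}, keep {locked(d_store_hall), open(d_hall_lab), open(d_office_store)}, require {at(hall), open(d_hall_lab)}
    → {at(hall), locked(d_store_hall), open(d_hall_lab), open(d_office_store)}
  through step 2 (move(lab,hall)): drop {at(hall)}, keep {locked(d_store_hall), open(d_hall_lab), open(d_office_store)}, require {at(lab), open(d_hall_lab)}
    → {at(lab), locked(d_store_hall), open(d_hall_lab), open(d_office_store)}
  through step 1 (unlock(d_office_store)): drop {open(d_office_store)}, keep {at(lab), locked(d_store_hall), open(d_hall_lab)}, require {have(k4), locked(d_office_store)}
    → {at(lab), have(k4), locked(d_office_store), locked(d_store_hall), open(d_hall_lab)}

== RESULT ==
["at(lab)", "have(k4)", "locked(d_office_store)", "locked(d_store_hall)", "open(d_hall_lab)"]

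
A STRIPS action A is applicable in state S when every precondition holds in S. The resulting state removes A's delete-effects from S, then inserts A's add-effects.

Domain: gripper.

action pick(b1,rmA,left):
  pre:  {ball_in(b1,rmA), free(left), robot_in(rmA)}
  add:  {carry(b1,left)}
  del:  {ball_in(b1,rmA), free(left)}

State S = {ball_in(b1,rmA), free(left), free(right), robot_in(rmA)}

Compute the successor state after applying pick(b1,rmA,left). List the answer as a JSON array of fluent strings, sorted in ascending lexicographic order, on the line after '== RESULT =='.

Progress:
  pre ⊆ S: {ball_in(b1,rmA), free(left), robot_in(rmA)} ⊆ S  — applicable
  S \ del = {free(right), robot_in(rmA)}
  ∪ add   = {carry(b1,left), free(right), robot_in(rmA)}

== RESULT ==
["carry(b1,left)", "free(right)", "robot_in(rmA)"]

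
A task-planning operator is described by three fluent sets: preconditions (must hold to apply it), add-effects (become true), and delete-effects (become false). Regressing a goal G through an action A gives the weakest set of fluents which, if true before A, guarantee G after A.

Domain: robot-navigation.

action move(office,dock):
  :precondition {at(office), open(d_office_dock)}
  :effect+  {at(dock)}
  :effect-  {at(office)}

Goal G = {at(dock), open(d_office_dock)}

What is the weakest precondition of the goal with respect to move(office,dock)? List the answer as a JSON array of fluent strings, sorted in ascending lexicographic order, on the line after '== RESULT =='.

Regress:
  G ∩ del = {}  (empty — regression defined)
  G \ add = {at(dock), open(d_office_dock)} \ {at(dock)} = {open(d_office_dock)}
  ∪ pre   = {open(d_office_dock)} ∪ {at(office), open(d_office_dock)}
          = {at(office), open(d_office_dock)}

== RESULT ==
["at(office)", "open(d_office_dock)"]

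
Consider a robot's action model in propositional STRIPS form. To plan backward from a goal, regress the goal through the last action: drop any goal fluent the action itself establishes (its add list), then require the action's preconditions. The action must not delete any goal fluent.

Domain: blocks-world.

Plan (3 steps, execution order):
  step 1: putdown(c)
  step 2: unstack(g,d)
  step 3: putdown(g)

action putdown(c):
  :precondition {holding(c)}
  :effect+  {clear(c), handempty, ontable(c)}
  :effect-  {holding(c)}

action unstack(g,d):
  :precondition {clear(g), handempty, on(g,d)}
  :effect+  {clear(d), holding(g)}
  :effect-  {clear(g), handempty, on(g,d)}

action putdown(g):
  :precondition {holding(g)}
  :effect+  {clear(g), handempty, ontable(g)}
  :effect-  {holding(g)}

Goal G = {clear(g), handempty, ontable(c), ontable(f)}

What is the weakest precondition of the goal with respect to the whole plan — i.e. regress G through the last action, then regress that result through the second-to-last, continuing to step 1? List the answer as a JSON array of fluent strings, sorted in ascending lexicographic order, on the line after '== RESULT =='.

Regress step by step:
  through step 3 (putdown(g)): drop {clear(g), handempty}, keep {ontable(c), ontable(f)}, require {holding(g)}
    → {holding(g), ontable(c), ontable(f)}
  through step 2 (unstack(g,d)): drop {holding(g)}, keep {ontable(c), ontable(f)}, require {clear(g), handempty, on(g,d)}
    → {clear(g), handempty, on(g,d), ontable(c), ontable(f)}
  through step 1 (putdown(c)): drop {handempty, ontable(c)}, keep {clear(g), on(g,d), ontable(f)}, require {holding(c)}
    → {clear(g), holding(c), on(g,d), ontable(f)}

== RESULT ==
["clear(g)", "holding(c)", "on(g,d)", "ontable(f)"]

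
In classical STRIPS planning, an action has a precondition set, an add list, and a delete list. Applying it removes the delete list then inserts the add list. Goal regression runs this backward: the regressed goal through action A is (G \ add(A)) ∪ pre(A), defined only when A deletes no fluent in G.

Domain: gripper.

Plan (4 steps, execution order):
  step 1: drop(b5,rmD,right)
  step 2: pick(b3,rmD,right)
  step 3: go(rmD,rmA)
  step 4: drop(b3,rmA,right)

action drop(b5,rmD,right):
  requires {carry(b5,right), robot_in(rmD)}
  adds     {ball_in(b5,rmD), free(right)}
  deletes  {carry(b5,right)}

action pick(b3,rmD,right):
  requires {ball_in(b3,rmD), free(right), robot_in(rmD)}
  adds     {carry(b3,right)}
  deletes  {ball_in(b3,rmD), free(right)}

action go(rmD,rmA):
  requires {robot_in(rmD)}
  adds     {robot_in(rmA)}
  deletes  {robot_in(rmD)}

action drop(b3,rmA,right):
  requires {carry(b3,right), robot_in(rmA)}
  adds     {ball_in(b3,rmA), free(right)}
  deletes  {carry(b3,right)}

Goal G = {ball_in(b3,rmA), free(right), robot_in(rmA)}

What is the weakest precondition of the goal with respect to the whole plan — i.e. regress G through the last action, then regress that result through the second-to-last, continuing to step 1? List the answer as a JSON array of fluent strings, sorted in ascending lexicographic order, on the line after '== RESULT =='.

Regress step by step:
  through step 4 (drop(b3,rmA,right)): drop {ball_in(b3,rmA), free(right)}, keep {robot_in(rmA)}, require {carry(b3,right), robot_in(rmA)}
    → {carry(b3,right), robot_in(rmA)}
  through step 3 (go(rmD,rmA)): drop {robot_in(rmA)}, keep {carry(b3,right)}, require {robot_in(rmD)}
    → {carry(b3,right), robot_in(rmD)}
  through step 2 (pick(b3,rmD,right)): drop {carry(b3,right)}, keep {robot_in(rmD)}, require {ball_in(b3,rmD), free(right), robot_in(rmD)}
    → {ball_in(b3,rmD), free(right), robot_in(rmD)}
  through step 1 (drop(b5,rmD,right)): drop {free(right)}, keep {ball_in(b3,rmD), robot_in(rmD)}, require {carry(b5,right), robot_in(rmD)}
    → {ball_in(b3,rmD), carry(b5,right), robot_in(rmD)}

== RESULT ==
["ball_in(b3,rmD)", "carry(b5,right)", "robot_in(rmD)"]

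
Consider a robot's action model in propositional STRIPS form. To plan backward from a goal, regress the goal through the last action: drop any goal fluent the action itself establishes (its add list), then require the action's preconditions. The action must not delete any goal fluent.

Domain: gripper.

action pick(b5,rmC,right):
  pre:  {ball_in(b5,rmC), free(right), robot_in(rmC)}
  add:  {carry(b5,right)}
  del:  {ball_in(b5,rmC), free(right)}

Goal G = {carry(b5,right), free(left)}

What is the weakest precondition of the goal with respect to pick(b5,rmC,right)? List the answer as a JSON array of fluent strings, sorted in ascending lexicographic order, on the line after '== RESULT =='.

Regress:
  G ∩ del = {}  (empty — regression defined)
  G \ add = {carry(b5,right), free(left)} \ {carry(b5,right)} = {free(left)}
  ∪ pre   = {free(left)} ∪ {ball_in(b5,rmC), free(right), robot_in(rmC)}
          = {ball_in(b5,rmC), free(left), free(right), robot_in(rmC)}

== RESULT ==
["ball_in(b5,rmC)", "free(left)", "free(right)", "robot_in(rmC)"]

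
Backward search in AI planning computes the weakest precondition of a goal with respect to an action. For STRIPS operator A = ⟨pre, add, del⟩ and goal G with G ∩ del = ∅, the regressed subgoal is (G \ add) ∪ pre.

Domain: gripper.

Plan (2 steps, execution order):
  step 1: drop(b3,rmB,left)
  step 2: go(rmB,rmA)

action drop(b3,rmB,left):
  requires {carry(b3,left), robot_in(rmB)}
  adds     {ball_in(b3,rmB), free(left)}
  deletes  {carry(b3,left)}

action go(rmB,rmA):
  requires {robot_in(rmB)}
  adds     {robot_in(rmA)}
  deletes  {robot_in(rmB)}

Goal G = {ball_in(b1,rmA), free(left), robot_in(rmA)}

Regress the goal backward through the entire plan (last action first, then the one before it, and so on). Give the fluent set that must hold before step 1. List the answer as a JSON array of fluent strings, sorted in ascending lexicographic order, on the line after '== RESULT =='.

Regress step by step:
  through step 2 (go(rmB,rmA)): drop {robot_in(rmA)}, keep {ball_in(b1,rmA), free(left)}, require {robot_in(rmB)}
    → {ball_in(b1,rmA), free(left), robot_in(rmB)}
  through step 1 (drop(b3,rmB,left)): drop {free(left)}, keep {ball_in(b1,rmA), robot_in(rmB)}, require {carry(b3,left), robot_in(rmB)}
    → {ball_in(b1,rmA), carry(b3,left), robot_in(rmB)}

== RESULT ==
["ball_in(b1,rmA)", "carry(b3,left)", "robot_in(rmB)"]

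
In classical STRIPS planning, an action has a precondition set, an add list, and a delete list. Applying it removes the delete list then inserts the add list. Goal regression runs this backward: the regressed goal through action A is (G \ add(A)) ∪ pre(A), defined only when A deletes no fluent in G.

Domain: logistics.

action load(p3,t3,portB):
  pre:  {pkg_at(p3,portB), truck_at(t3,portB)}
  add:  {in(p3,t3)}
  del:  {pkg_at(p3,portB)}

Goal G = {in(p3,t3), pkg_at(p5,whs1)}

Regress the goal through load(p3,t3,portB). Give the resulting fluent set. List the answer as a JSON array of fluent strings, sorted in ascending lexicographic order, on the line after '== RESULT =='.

Compute (G \ add) ∪ pre:
  G ∩ del = {}  (empty — regression defined)
  G \ add = {in(p3,t3), pkg_at(p5,whs1)} \ {in(p3,t3)} = {pkg_at(p5,whs1)}
  ∪ pre   = {pkg_at(p5,whs1)} ∪ {pkg_at(p3,portB), truck_at(t3,portB)}
          = {pkg_at(p3,portB), pkg_at(p5,whs1), truck_at(t3,portB)}

== RESULT ==
["pkg_at(p3,portB)", "pkg_at(p5,whs1)", "truck_at(t3,portB)"]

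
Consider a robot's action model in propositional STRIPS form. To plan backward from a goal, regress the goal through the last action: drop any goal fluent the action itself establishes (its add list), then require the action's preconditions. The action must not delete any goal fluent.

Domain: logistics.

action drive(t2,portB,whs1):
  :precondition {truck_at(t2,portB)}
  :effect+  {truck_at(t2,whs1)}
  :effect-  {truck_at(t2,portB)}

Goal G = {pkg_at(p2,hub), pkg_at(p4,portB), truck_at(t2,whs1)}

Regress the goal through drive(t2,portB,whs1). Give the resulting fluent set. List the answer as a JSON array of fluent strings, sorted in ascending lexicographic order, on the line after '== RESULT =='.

Regress:
  G ∩ del = {}  (empty — regression defined)
  G \ add = {pkg_at(p2,hub), pkg_at(p4,portB), truck_at(t2,whs1)} \ {truck_at(t2,whs1)} = {pkg_at(p2,hub), pkg_at(p4,portB)}
  ∪ pre   = {pkg_at(p2,hub), pkg_at(p4,portB)} ∪ {truck_at(t2,portB)}
          = {pkg_at(p2,hub), pkg_at(p4,portB), truck_at(t2,portB)}

== RESULT ==
["pkg_at(p2,hub)", "pkg_at(p4,portB)", "truck_at(t2,portB)"]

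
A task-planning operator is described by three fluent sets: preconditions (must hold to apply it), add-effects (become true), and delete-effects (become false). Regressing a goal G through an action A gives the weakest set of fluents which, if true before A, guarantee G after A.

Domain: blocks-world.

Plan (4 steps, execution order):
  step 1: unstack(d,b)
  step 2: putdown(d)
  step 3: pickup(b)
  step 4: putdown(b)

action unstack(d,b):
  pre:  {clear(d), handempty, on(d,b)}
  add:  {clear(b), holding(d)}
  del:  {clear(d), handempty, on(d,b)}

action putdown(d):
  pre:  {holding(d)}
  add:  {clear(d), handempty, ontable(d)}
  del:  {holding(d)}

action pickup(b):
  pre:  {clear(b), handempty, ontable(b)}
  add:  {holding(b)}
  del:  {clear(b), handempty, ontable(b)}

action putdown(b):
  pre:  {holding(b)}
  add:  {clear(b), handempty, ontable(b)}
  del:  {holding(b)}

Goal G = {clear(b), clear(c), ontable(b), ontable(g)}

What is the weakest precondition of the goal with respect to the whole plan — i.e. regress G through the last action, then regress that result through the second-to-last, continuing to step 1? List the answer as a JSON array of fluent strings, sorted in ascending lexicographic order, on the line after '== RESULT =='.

Work backward from the goal:
  through step 4 (putdown(b)): drop {clear(b), ontable(b)}, keep {clear(c), ontable(g)}, require {holding(b)}
    → {clear(c), holding(b), ontable(g)}
  through step 3 (pickup(b)): drop {holding(b)}, keep {clear(c), ontable(g)}, require {clear(b), handempty, ontable(b)}
    → {clear(b), clear(c), handempty, ontable(b), ontable(g)}
  through step 2 (putdown(d)): drop {handempty}, keep {clear(b), clear(c), ontable(b), ontable(g)}, require {holding(d)}
    → {clear(b), clear(c), holding(d), ontable(b), ontable(g)}
  through step 1 (unstack(d,b)): drop {clear(b), holding(d)}, keep {clear(c), ontable(b), ontable(g)}, require {clear(d), handempty, on(d,b)}
    → {clear(c), clear(d), handempty, on(d,b), ontable(b), ontable(g)}

== RESULT ==
["clear(c)", "clear(d)", "handempty", "on(d,b)", "ontable(b)", "ontable(g)"]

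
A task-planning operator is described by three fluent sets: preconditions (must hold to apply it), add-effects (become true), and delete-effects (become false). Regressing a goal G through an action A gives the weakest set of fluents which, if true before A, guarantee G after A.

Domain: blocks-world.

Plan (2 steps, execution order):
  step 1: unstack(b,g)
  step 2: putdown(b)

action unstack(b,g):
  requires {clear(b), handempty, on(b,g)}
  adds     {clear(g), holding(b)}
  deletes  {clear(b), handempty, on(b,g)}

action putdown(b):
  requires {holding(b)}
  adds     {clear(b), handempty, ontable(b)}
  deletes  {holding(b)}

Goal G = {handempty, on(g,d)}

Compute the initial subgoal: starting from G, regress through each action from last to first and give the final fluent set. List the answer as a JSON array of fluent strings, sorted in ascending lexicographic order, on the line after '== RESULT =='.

Regress step by step:
  through step 2 (putdown(b)): drop {handempty}, keep {on(g,d)}, require {holding(b)}
    → {holding(b), on(g,d)}
  through step 1 (unstack(b,g)): drop {holding(b)}, keep {on(g,d)}, require {clear(b), handempty, on(b,g)}
    → {clear(b), handempty, on(b,g), on(g,d)}

== RESULT ==
["clear(b)", "handempty", "on(b,g)", "on(g,d)"]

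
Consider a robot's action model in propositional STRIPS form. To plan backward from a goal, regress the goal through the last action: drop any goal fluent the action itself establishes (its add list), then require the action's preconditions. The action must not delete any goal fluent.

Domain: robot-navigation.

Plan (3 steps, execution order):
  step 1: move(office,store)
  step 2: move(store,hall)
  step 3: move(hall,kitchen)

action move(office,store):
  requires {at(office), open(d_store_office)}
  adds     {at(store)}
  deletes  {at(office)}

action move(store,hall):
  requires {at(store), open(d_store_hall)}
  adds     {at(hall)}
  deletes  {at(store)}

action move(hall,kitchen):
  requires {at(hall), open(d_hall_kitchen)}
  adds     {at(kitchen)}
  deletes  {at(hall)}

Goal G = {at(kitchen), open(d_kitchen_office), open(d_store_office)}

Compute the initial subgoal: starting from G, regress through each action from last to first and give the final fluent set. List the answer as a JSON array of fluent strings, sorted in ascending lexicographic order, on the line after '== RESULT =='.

Regress step by step:
  through step 3 (move(hall,kitchen)): drop {at(kitchen)}, keep {open(d_kitchen_office), open(d_store_office)}, require {at(hall), open(d_hall_kitchen)}
    → {at(hall), open(d_hall_kitchen), open(d_kitchen_office), open(d_store_office)}
  through step 2 (move(store,hall)): drop {at(hall)}, keep {open(d_hall_kitchen), open(d_kitchen_office), open(d_store_office)}, require {at(store), open(d_store_hall)}
    → {at(store), open(d_hall_kitchen), open(d_kitchen_office), open(d_store_hall), open(d_store_office)}
  through step 1 (move(office,store)): drop {at(store)}, keep {open(d_hall_kitchen), open(d_kitchen_office), open(d_store_hall), open(d_store_office)}, require {at(office), open(d_store_office)}
    → {at(office), open(d_hall_kitchen), open(d_kitchen_office), open(d_store_hall), open(d_store_office)}

== RESULT ==
["at(office)", "open(d_hall_kitchen)", "open(d_kitchen_office)", "open(d_store_hall)", "open(d_store_office)"]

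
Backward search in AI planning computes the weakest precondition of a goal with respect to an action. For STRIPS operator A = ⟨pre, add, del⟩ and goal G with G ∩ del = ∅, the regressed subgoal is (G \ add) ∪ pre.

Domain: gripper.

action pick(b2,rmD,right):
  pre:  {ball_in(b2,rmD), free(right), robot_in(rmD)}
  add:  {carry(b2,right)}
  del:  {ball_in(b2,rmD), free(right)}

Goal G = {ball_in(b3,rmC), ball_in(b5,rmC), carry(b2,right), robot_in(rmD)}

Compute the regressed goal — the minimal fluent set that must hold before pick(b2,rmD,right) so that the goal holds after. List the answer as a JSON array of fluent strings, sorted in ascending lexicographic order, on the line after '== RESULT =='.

Compute (G \ add) ∪ pre:
  G ∩ del = {}  (empty — regression defined)
  G \ add = {ball_in(b3,rmC), ball_in(b5,rmC), carry(b2,right), robot_in(rmD)} \ {carry(b2,right)} = {ball_in(b3,rmC), ball_in(b5,rmC), robot_in(rmD)}
  ∪ pre   = {ball_in(b3,rmC), ball_in(b5,rmC), robot_in(rmD)} ∪ {ball_in(b2,rmD), free(right), robot_in(rmD)}
          = {ball_in(b2,rmD), ball_in(b3,rmC), ball_in(b5,rmC), free(right), robot_in(rmD)}

== RESULT ==
["ball_in(b2,rmD)", "ball_in(b3,rmC)", "ball_in(b5,rmC)", "free(right)", "robot_in(rmD)"]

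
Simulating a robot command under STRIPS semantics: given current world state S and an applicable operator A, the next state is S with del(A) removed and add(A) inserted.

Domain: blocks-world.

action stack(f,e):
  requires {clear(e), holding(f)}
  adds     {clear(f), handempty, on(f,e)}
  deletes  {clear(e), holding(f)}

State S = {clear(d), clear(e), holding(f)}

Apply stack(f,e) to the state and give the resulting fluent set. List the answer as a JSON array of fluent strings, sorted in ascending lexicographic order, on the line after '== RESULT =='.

Progress:
  pre ⊆ S: {clear(e), holding(f)} ⊆ S  — applicable
  S \ del = {clear(d)}
  ∪ add   = {clear(d), clear(f), handempty, on(f,e)}

== RESULT ==
["clear(d)", "clear(f)", "handempty", "on(f,e)"]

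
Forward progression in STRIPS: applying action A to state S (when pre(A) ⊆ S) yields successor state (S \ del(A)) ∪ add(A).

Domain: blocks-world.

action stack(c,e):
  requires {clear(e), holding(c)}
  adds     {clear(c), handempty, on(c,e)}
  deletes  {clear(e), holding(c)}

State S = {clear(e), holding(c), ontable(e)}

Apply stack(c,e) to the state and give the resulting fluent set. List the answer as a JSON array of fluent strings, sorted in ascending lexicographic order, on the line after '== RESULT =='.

Progress:
  pre ⊆ S: {clear(e), holding(c)} ⊆ S  — applicable
  S \ del = {ontable(e)}
  ∪ add   = {clear(c), handempty, on(c,e), ontable(e)}

== RESULT ==
["clear(c)", "handempty", "on(c,e)", "ontable(e)"]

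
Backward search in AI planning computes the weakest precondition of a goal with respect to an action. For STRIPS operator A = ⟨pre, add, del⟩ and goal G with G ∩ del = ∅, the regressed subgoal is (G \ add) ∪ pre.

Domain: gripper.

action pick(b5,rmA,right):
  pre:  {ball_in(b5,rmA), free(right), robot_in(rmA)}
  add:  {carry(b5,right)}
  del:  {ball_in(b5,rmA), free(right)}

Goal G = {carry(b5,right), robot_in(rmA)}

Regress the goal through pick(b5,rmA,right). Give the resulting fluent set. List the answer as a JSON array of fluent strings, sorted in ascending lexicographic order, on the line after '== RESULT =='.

Compute (G \ add) ∪ pre:
  G ∩ del = {}  (empty — regression defined)
  G \ add = {carry(b5,right), robot_in(rmA)} \ {carry(b5,right)} = {robot_in(rmA)}
  ∪ pre   = {robot_in(rmA)} ∪ {ball_in(b5,rmA), free(right), robot_in(rmA)}
          = {ball_in(b5,rmA), free(right), robot_in(rmA)}

== RESULT ==
["ball_in(b5,rmA)", "free(right)", "robot_in(rmA)"]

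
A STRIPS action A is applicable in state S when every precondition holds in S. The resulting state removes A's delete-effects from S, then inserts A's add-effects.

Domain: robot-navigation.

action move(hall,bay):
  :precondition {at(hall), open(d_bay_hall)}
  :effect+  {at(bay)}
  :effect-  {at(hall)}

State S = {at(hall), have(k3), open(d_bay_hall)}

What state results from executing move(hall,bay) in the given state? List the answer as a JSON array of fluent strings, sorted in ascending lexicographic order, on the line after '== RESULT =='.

Progress:
  pre ⊆ S: {at(hall), open(d_bay_hall)} ⊆ S  — applicable
  S \ del = {have(k3), open(d_bay_hall)}
  ∪ add   = {at(bay), have(k3), open(d_bay_hall)}

== RESULT ==
["at(bay)", "have(k3)", "open(d_bay_hall)"]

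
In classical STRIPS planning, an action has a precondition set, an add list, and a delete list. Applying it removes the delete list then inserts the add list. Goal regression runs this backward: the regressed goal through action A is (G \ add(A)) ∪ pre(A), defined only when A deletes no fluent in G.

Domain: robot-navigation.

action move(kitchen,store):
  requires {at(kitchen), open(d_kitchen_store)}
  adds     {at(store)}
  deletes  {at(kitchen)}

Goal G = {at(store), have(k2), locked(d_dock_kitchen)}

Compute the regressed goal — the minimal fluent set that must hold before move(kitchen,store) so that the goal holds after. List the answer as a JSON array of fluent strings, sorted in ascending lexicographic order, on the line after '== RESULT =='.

Regress:
  G ∩ del = {}  (empty — regression defined)
  G \ add = {at(store), have(k2), locked(d_dock_kitchen)} \ {at(store)} = {have(k2), locked(d_dock_kitchen)}
  ∪ pre   = {have(k2), locked(d_dock_kitchen)} ∪ {at(kitchen), open(d_kitchen_store)}
          = {at(kitchen), have(k2), locked(d_dock_kitchen), open(d_kitchen_store)}

== RESULT ==
["at(kitchen)", "have(k2)", "locked(d_dock_kitchen)", "open(d_kitchen_store)"]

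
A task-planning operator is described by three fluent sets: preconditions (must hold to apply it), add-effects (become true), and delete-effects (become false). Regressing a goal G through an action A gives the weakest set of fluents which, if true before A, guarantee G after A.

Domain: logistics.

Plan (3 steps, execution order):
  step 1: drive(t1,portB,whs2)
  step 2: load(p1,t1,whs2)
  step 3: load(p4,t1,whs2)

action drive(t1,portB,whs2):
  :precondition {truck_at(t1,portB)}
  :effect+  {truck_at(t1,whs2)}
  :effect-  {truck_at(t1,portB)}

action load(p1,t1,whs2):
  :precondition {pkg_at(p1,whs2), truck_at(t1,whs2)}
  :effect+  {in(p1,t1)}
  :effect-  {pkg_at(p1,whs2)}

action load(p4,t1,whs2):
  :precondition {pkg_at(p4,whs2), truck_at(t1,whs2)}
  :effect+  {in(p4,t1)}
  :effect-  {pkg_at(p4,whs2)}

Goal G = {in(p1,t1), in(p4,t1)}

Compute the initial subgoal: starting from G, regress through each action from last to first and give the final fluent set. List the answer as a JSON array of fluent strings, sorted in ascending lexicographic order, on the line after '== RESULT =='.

Work backward from the goal:
  through step 3 (load(p4,t1,whs2)): drop {in(p4,t1)}, keep {in(p1,t1)}, require {pkg_at(p4,whs2), truck_at(t1,whs2)}
    → {in(p1,t1), pkg_at(p4,whs2), truck_at(t1,whs2)}
  through step 2 (load(p1,t1,whs2)): drop {in(p1,t1)}, keep {pkg_at(p4,whs2), truck_at(t1,whs2)}, require {pkg_at(p1,whs2), truck_at(t1,whs2)}
    → {pkg_at(p1,whs2), pkg_at(p4,whs2), truck_at(t1,whs2)}
  through step 1 (drive(t1,portB,whs2)): drop {truck_at(t1,whs2)}, keep {pkg_at(p1,whs2), pkg_at(p4,whs2)}, require {truck_at(t1,portB)}
    → {pkg_at(p1,whs2), pkg_at(p4,whs2), truck_at(t1,portB)}

== RESULT ==
["pkg_at(p1,whs2)", "pkg_at(p4,whs2)", "truck_at(t1,portB)"]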